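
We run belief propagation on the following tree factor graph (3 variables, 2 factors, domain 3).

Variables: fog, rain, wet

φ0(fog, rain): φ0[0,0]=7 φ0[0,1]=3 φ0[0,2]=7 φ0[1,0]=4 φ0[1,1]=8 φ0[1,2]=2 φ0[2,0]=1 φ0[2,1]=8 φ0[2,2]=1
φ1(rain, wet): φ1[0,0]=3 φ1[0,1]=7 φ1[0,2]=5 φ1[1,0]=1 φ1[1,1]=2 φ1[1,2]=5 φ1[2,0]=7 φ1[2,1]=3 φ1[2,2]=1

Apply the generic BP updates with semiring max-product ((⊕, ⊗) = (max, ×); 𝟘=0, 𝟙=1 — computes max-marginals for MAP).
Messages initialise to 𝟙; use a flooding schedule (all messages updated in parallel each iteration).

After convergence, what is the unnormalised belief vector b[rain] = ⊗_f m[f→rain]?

init: all messages = 𝟙 over 3 values
r1 m[φ0→fog] = [7, 8, 8]
r1 m[φ0→rain] = [7, 8, 7]
r1 m[φ1→rain] = [7, 5, 7]
r1 m[φ1→wet] = [7, 7, 5]
r1 m[fog→φ0] = [1, 1, 1]
r1 m[rain→φ0] = [1, 1, 1]
r1 m[rain→φ1] = [1, 1, 1]
r1 m[wet→φ1] = [1, 1, 1]
r2 m[φ0→fog] = [7, 8, 8]
r2 m[φ0→rain] = [7, 8, 7]
r2 m[φ1→rain] = [7, 5, 7]
r2 m[φ1→wet] = [7, 7, 5]
r2 m[fog→φ0] = [1, 1, 1]
r2 m[rain→φ0] = [7, 5, 7]
r2 m[rain→φ1] = [7, 8, 7]
r2 m[wet→φ1] = [1, 1, 1]
r3 m[φ0→fog] = [49, 40, 40]
r3 m[φ0→rain] = [7, 8, 7]
r3 m[φ1→rain] = [7, 5, 7]
r3 m[φ1→wet] = [49, 49, 40]
r3 m[fog→φ0] = [1, 1, 1]
r3 m[rain→φ0] = [7, 5, 7]
r3 m[rain→φ1] = [7, 8, 7]
r3 m[wet→φ1] = [1, 1, 1]
r4 m[φ0→fog] = [49, 40, 40]
r4 m[φ0→rain] = [7, 8, 7]
r4 m[φ1→rain] = [7, 5, 7]
r4 m[φ1→wet] = [49, 49, 40]
r4 m[fog→φ0] = [1, 1, 1]
r4 m[rain→φ0] = [7, 5, 7]
r4 m[rain→φ1] = [7, 8, 7]
r4 m[wet→φ1] = [1, 1, 1]
fixed point reached at round 4
b[rain] = ⊗ incoming = [49, 40, 49]

b[rain] = [49, 40, 49]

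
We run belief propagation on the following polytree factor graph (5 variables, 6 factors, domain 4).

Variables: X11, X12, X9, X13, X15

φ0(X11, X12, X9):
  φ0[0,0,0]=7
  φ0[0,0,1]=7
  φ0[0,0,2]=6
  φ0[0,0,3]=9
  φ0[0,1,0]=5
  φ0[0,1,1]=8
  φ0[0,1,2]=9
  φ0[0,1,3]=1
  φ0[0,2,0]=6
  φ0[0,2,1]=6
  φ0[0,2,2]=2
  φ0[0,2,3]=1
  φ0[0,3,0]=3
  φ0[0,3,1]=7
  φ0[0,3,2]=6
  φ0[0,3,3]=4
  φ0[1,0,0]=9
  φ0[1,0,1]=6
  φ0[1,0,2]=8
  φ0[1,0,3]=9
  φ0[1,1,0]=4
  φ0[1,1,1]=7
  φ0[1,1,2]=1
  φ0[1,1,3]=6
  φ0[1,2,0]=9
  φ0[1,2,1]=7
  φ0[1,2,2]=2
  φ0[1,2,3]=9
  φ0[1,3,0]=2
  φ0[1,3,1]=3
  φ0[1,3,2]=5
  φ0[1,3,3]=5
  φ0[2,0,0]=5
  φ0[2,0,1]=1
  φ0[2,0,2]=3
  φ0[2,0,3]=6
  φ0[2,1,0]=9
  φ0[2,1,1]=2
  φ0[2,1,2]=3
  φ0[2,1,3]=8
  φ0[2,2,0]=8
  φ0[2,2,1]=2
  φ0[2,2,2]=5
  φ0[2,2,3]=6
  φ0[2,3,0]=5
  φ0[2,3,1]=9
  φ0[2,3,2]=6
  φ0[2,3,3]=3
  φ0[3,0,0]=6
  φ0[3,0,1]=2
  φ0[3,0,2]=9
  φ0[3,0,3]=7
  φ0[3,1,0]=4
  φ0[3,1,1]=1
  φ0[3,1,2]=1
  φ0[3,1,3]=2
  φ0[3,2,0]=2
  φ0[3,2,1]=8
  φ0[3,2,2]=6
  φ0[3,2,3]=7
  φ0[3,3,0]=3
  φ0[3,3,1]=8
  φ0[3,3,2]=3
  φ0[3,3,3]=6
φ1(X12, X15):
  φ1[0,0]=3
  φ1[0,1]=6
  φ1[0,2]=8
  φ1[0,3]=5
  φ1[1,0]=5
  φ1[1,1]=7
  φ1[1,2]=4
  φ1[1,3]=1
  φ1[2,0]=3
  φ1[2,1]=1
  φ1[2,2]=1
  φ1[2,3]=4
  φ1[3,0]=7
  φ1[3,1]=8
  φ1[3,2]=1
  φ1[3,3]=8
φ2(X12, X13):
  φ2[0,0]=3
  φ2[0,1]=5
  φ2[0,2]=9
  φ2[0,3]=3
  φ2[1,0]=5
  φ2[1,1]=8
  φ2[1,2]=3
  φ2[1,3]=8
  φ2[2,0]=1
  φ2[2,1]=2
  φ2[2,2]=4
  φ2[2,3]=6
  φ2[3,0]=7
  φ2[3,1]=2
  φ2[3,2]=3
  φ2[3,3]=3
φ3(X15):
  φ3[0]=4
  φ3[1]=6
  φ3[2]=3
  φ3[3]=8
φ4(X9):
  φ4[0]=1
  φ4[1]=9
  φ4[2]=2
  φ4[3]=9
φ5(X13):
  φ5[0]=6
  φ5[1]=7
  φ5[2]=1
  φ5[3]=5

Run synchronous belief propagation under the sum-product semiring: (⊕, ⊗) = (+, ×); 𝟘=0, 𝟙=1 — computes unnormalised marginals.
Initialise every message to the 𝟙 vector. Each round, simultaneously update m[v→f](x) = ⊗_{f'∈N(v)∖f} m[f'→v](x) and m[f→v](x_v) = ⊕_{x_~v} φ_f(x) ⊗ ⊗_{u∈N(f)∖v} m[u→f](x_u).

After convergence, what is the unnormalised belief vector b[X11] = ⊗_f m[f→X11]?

b[X11] = [3921098, 4019156, 3329196, 3109602]

init: all messages = 𝟙 over 4 values
r1 m[φ0→X11] = [87, 92, 81, 75]
r1 m[φ0→X12] = [100, 71, 86, 78]
r1 m[φ0→X9] = [87, 84, 75, 89]
r1 m[φ1→X12] = [22, 17, 9, 24]
r1 m[φ1→X15] = [18, 22, 14, 18]
r1 m[φ2→X12] = [20, 24, 13, 15]
r1 m[φ2→X13] = [16, 17, 19, 20]
r1 m[φ3→X15] = [4, 6, 3, 8]
r1 m[φ4→X9] = [1, 9, 2, 9]
r1 m[φ5→X13] = [6, 7, 1, 5]
r1 m[X11→φ0] = [1, 1, 1, 1]
r1 m[X12→φ0] = [1, 1, 1, 1]
r1 m[X12→φ1] = [1, 1, 1, 1]
r1 m[X12→φ2] = [1, 1, 1, 1]
r1 m[X9→φ0] = [1, 1, 1, 1]
r1 m[X9→φ4] = [1, 1, 1, 1]
r1 m[X13→φ2] = [1, 1, 1, 1]
r1 m[X13→φ5] = [1, 1, 1, 1]
r1 m[X15→φ1] = [1, 1, 1, 1]
r1 m[X15→φ3] = [1, 1, 1, 1]
r2 m[φ0→X11] = [87, 92, 81, 75]
r2 m[φ0→X12] = [100, 71, 86, 78]
r2 m[φ0→X9] = [87, 84, 75, 89]
r2 m[φ1→X12] = [22, 17, 9, 24]
r2 m[φ1→X15] = [18, 22, 14, 18]
r2 m[φ2→X12] = [20, 24, 13, 15]
r2 m[φ2→X13] = [16, 17, 19, 20]
r2 m[φ3→X15] = [4, 6, 3, 8]
r2 m[φ4→X9] = [1, 9, 2, 9]
r2 m[φ5→X13] = [6, 7, 1, 5]
r2 m[X11→φ0] = [1, 1, 1, 1]
r2 m[X12→φ0] = [440, 408, 117, 360]
r2 m[X12→φ1] = [2000, 1704, 1118, 1170]
r2 m[X12→φ2] = [2200, 1207, 774, 1872]
r2 m[X9→φ0] = [1, 9, 2, 9]
r2 m[X9→φ4] = [87, 84, 75, 89]
r2 m[X13→φ2] = [6, 7, 1, 5]
r2 m[X13→φ5] = [16, 17, 19, 20]
r2 m[X15→φ1] = [4, 6, 3, 8]
r2 m[X15→φ3] = [18, 22, 14, 18]
r3 m[φ0→X11] = [163733, 169193, 130930, 125697]
r3 m[φ0→X12] = [502, 365, 469, 458]
r3 m[φ0→X9] = [28461, 26795, 26107, 29747]
r3 m[φ1→X12] = [112, 82, 53, 143]
r3 m[φ1→X15] = [26064, 34406, 25104, 25536]
r3 m[φ2→X12] = [77, 129, 54, 74]
r3 m[φ2→X13] = [26513, 25948, 32133, 26516]
r3 m[φ3→X15] = [4, 6, 3, 8]
r3 m[φ4→X9] = [1, 9, 2, 9]
r3 m[φ5→X13] = [6, 7, 1, 5]
r3 m[X11→φ0] = [1, 1, 1, 1]
r3 m[X12→φ0] = [440, 408, 117, 360]
r3 m[X12→φ1] = [2000, 1704, 1118, 1170]
r3 m[X12→φ2] = [2200, 1207, 774, 1872]
r3 m[X9→φ0] = [1, 9, 2, 9]
r3 m[X9→φ4] = [87, 84, 75, 89]
r3 m[X13→φ2] = [6, 7, 1, 5]
r3 m[X13→φ5] = [16, 17, 19, 20]
r3 m[X15→φ1] = [4, 6, 3, 8]
r3 m[X15→φ3] = [18, 22, 14, 18]
r4 m[φ0→X11] = [163733, 169193, 130930, 125697]
r4 m[φ0→X12] = [502, 365, 469, 458]
r4 m[φ0→X9] = [28461, 26795, 26107, 29747]
r4 m[φ1→X12] = [112, 82, 53, 143]
r4 m[φ1→X15] = [26064, 34406, 25104, 25536]
r4 m[φ2→X12] = [77, 129, 54, 74]
r4 m[φ2→X13] = [26513, 25948, 32133, 26516]
r4 m[φ3→X15] = [4, 6, 3, 8]
r4 m[φ4→X9] = [1, 9, 2, 9]
r4 m[φ5→X13] = [6, 7, 1, 5]
r4 m[X11→φ0] = [1, 1, 1, 1]
r4 m[X12→φ0] = [8624, 10578, 2862, 10582]
r4 m[X12→φ1] = [38654, 47085, 25326, 33892]
r4 m[X12→φ2] = [56224, 29930, 24857, 65494]
r4 m[X9→φ0] = [1, 9, 2, 9]
r4 m[X9→φ4] = [28461, 26795, 26107, 29747]
r4 m[X13→φ2] = [6, 7, 1, 5]
r4 m[X13→φ5] = [26513, 25948, 32133, 26516]
r4 m[X15→φ1] = [4, 6, 3, 8]
r4 m[X15→φ3] = [26064, 34406, 25104, 25536]
r5 m[φ0→X11] = [3921098, 4019156, 3329196, 3109602]
r5 m[φ0→X12] = [502, 365, 469, 458]
r5 m[φ0→X9] = [674680, 679928, 626886, 703472]
r5 m[φ1→X12] = [112, 82, 53, 143]
r5 m[φ1→X15] = [664609, 857981, 556790, 612795]
r5 m[φ2→X12] = [77, 129, 54, 74]
r5 m[φ2→X13] = [801637, 701262, 891716, 753736]
r5 m[φ3→X15] = [4, 6, 3, 8]
r5 m[φ4→X9] = [1, 9, 2, 9]
r5 m[φ5→X13] = [6, 7, 1, 5]
r5 m[X11→φ0] = [1, 1, 1, 1]
r5 m[X12→φ0] = [8624, 10578, 2862, 10582]
r5 m[X12→φ1] = [38654, 47085, 25326, 33892]
r5 m[X12→φ2] = [56224, 29930, 24857, 65494]
r5 m[X9→φ0] = [1, 9, 2, 9]
r5 m[X9→φ4] = [28461, 26795, 26107, 29747]
r5 m[X13→φ2] = [6, 7, 1, 5]
r5 m[X13→φ5] = [26513, 25948, 32133, 26516]
r5 m[X15→φ1] = [4, 6, 3, 8]
r5 m[X15→φ3] = [26064, 34406, 25104, 25536]
r6 m[φ0→X11] = [3921098, 4019156, 3329196, 3109602]
r6 m[φ0→X12] = [502, 365, 469, 458]
r6 m[φ0→X9] = [674680, 679928, 626886, 703472]
r6 m[φ1→X12] = [112, 82, 53, 143]
r6 m[φ1→X15] = [664609, 857981, 556790, 612795]
r6 m[φ2→X12] = [77, 129, 54, 74]
r6 m[φ2→X13] = [801637, 701262, 891716, 753736]
r6 m[φ3→X15] = [4, 6, 3, 8]
r6 m[φ4→X9] = [1, 9, 2, 9]
r6 m[φ5→X13] = [6, 7, 1, 5]
r6 m[X11→φ0] = [1, 1, 1, 1]
r6 m[X12→φ0] = [8624, 10578, 2862, 10582]
r6 m[X12→φ1] = [38654, 47085, 25326, 33892]
r6 m[X12→φ2] = [56224, 29930, 24857, 65494]
r6 m[X9→φ0] = [1, 9, 2, 9]
r6 m[X9→φ4] = [674680, 679928, 626886, 703472]
r6 m[X13→φ2] = [6, 7, 1, 5]
r6 m[X13→φ5] = [801637, 701262, 891716, 753736]
r6 m[X15→φ1] = [4, 6, 3, 8]
r6 m[X15→φ3] = [664609, 857981, 556790, 612795]
r7 m[φ0→X11] = [3921098, 4019156, 3329196, 3109602]
r7 m[φ0→X12] = [502, 365, 469, 458]
r7 m[φ0→X9] = [674680, 679928, 626886, 703472]
r7 m[φ1→X12] = [112, 82, 53, 143]
r7 m[φ1→X15] = [664609, 857981, 556790, 612795]
r7 m[φ2→X12] = [77, 129, 54, 74]
r7 m[φ2→X13] = [801637, 701262, 891716, 753736]
r7 m[φ3→X15] = [4, 6, 3, 8]
r7 m[φ4→X9] = [1, 9, 2, 9]
r7 m[φ5→X13] = [6, 7, 1, 5]
r7 m[X11→φ0] = [1, 1, 1, 1]
r7 m[X12→φ0] = [8624, 10578, 2862, 10582]
r7 m[X12→φ1] = [38654, 47085, 25326, 33892]
r7 m[X12→φ2] = [56224, 29930, 24857, 65494]
r7 m[X9→φ0] = [1, 9, 2, 9]
r7 m[X9→φ4] = [674680, 679928, 626886, 703472]
r7 m[X13→φ2] = [6, 7, 1, 5]
r7 m[X13→φ5] = [801637, 701262, 891716, 753736]
r7 m[X15→φ1] = [4, 6, 3, 8]
r7 m[X15→φ3] = [664609, 857981, 556790, 612795]
fixed point reached at round 7
b[X11] = ⊗ incoming = [3921098, 4019156, 3329196, 3109602]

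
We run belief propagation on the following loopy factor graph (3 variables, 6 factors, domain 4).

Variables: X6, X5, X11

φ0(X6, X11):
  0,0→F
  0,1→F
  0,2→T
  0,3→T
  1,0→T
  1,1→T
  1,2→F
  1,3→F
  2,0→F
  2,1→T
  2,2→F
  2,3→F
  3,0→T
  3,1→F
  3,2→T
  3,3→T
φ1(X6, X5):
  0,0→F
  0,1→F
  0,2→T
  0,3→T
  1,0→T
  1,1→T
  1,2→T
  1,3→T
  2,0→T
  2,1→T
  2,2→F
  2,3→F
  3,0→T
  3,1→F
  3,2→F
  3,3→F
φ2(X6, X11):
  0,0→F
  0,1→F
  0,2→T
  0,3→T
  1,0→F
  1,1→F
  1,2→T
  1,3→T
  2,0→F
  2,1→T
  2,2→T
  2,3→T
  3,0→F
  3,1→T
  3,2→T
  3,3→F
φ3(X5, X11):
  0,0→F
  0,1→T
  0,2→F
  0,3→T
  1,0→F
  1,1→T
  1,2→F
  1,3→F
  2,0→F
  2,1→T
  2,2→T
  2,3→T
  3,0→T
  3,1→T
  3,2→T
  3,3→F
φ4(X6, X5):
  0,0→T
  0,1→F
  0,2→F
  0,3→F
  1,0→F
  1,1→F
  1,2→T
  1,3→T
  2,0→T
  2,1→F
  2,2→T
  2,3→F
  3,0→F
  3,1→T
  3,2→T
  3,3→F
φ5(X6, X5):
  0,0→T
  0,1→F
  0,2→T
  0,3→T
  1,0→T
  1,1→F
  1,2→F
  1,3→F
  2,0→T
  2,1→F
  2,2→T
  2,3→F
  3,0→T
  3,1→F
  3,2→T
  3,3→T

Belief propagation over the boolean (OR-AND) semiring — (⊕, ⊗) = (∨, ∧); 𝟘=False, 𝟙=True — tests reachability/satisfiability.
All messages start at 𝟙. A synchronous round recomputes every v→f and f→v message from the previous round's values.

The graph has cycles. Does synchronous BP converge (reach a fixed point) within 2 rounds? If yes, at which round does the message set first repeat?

init: all messages = 𝟙 over 4 values
r1 m[φ0→X6] = [T, T, T, T]
r1 m[φ0→X11] = [T, T, T, T]
r1 m[φ1→X6] = [T, T, T, T]
r1 m[φ1→X5] = [T, T, T, T]
r1 m[φ2→X6] = [T, T, T, T]
r1 m[φ2→X11] = [F, T, T, T]
r1 m[φ3→X5] = [T, T, T, T]
r1 m[φ3→X11] = [T, T, T, T]
r1 m[φ4→X6] = [T, T, T, T]
r1 m[φ4→X5] = [T, T, T, T]
r1 m[φ5→X6] = [T, T, T, T]
r1 m[φ5→X5] = [T, F, T, T]
r1 m[X6→φ0] = [T, T, T, T]
r1 m[X6→φ1] = [T, T, T, T]
r1 m[X6→φ2] = [T, T, T, T]
r1 m[X6→φ4] = [T, T, T, T]
r1 m[X6→φ5] = [T, T, T, T]
r1 m[X5→φ1] = [T, T, T, T]
r1 m[X5→φ3] = [T, T, T, T]
r1 m[X5→φ4] = [T, T, T, T]
r1 m[X5→φ5] = [T, T, T, T]
r1 m[X11→φ0] = [T, T, T, T]
r1 m[X11→φ2] = [T, T, T, T]
r1 m[X11→φ3] = [T, T, T, T]
r2 m[φ0→X6] = [T, T, T, T]
r2 m[φ0→X11] = [T, T, T, T]
r2 m[φ1→X6] = [T, T, T, T]
r2 m[φ1→X5] = [T, T, T, T]
r2 m[φ2→X6] = [T, T, T, T]
r2 m[φ2→X11] = [F, T, T, T]
r2 m[φ3→X5] = [T, T, T, T]
r2 m[φ3→X11] = [T, T, T, T]
r2 m[φ4→X6] = [T, T, T, T]
r2 m[φ4→X5] = [T, T, T, T]
r2 m[φ5→X6] = [T, T, T, T]
r2 m[φ5→X5] = [T, F, T, T]
r2 m[X6→φ0] = [T, T, T, T]
r2 m[X6→φ1] = [T, T, T, T]
r2 m[X6→φ2] = [T, T, T, T]
r2 m[X6→φ4] = [T, T, T, T]
r2 m[X6→φ5] = [T, T, T, T]
r2 m[X5→φ1] = [T, F, T, T]
r2 m[X5→φ3] = [T, F, T, T]
r2 m[X5→φ4] = [T, F, T, T]
r2 m[X5→φ5] = [T, T, T, T]
r2 m[X11→φ0] = [F, T, T, T]
r2 m[X11→φ2] = [T, T, T, T]
r2 m[X11→φ3] = [F, T, T, T]
no fixed point within 2 rounds

NOT CONVERGED within 2 rounds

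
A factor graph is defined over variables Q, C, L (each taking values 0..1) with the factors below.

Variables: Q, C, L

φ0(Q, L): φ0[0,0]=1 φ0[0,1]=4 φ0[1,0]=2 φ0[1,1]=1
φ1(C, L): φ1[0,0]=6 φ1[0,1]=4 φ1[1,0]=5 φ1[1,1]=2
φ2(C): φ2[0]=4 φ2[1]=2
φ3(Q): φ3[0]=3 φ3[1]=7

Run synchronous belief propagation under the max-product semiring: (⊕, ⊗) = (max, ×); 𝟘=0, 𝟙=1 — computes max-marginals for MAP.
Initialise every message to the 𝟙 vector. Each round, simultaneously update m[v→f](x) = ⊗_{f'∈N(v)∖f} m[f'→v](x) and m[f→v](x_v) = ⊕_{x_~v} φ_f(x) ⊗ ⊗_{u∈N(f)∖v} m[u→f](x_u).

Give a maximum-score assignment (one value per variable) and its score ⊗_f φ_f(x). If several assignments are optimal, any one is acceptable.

assignment: (Q=1, C=0, L=0); score = 336

init: all messages = 𝟙 over 2 values
r1 m[φ0→Q] = [4, 2]
r1 m[φ0→L] = [2, 4]
r1 m[φ1→C] = [6, 5]
r1 m[φ1→L] = [6, 4]
r1 m[φ2→C] = [4, 2]
r1 m[φ3→Q] = [3, 7]
r1 m[Q→φ0] = [1, 1]
r1 m[Q→φ3] = [1, 1]
r1 m[C→φ1] = [1, 1]
r1 m[C→φ2] = [1, 1]
r1 m[L→φ0] = [1, 1]
r1 m[L→φ1] = [1, 1]
r2 m[φ0→Q] = [4, 2]
r2 m[φ0→L] = [2, 4]
r2 m[φ1→C] = [6, 5]
r2 m[φ1→L] = [6, 4]
r2 m[φ2→C] = [4, 2]
r2 m[φ3→Q] = [3, 7]
r2 m[Q→φ0] = [3, 7]
r2 m[Q→φ3] = [4, 2]
r2 m[C→φ1] = [4, 2]
r2 m[C→φ2] = [6, 5]
r2 m[L→φ0] = [6, 4]
r2 m[L→φ1] = [2, 4]
r3 m[φ0→Q] = [16, 12]
r3 m[φ0→L] = [14, 12]
r3 m[φ1→C] = [16, 10]
r3 m[φ1→L] = [24, 16]
r3 m[φ2→C] = [4, 2]
r3 m[φ3→Q] = [3, 7]
r3 m[Q→φ0] = [3, 7]
r3 m[Q→φ3] = [4, 2]
r3 m[C→φ1] = [4, 2]
r3 m[C→φ2] = [6, 5]
r3 m[L→φ0] = [6, 4]
r3 m[L→φ1] = [2, 4]
r4 m[φ0→Q] = [16, 12]
r4 m[φ0→L] = [14, 12]
r4 m[φ1→C] = [16, 10]
r4 m[φ1→L] = [24, 16]
r4 m[φ2→C] = [4, 2]
r4 m[φ3→Q] = [3, 7]
r4 m[Q→φ0] = [3, 7]
r4 m[Q→φ3] = [16, 12]
r4 m[C→φ1] = [4, 2]
r4 m[C→φ2] = [16, 10]
r4 m[L→φ0] = [24, 16]
r4 m[L→φ1] = [14, 12]
r5 m[φ0→Q] = [64, 48]
r5 m[φ0→L] = [14, 12]
r5 m[φ1→C] = [84, 70]
r5 m[φ1→L] = [24, 16]
r5 m[φ2→C] = [4, 2]
r5 m[φ3→Q] = [3, 7]
r5 m[Q→φ0] = [3, 7]
r5 m[Q→φ3] = [16, 12]
r5 m[C→φ1] = [4, 2]
r5 m[C→φ2] = [16, 10]
r5 m[L→φ0] = [24, 16]
r5 m[L→φ1] = [14, 12]
r6 m[φ0→Q] = [64, 48]
r6 m[φ0→L] = [14, 12]
r6 m[φ1→C] = [84, 70]
r6 m[φ1→L] = [24, 16]
r6 m[φ2→C] = [4, 2]
r6 m[φ3→Q] = [3, 7]
r6 m[Q→φ0] = [3, 7]
r6 m[Q→φ3] = [64, 48]
r6 m[C→φ1] = [4, 2]
r6 m[C→φ2] = [84, 70]
r6 m[L→φ0] = [24, 16]
r6 m[L→φ1] = [14, 12]
r7 m[φ0→Q] = [64, 48]
r7 m[φ0→L] = [14, 12]
r7 m[φ1→C] = [84, 70]
r7 m[φ1→L] = [24, 16]
r7 m[φ2→C] = [4, 2]
r7 m[φ3→Q] = [3, 7]
r7 m[Q→φ0] = [3, 7]
r7 m[Q→φ3] = [64, 48]
r7 m[C→φ1] = [4, 2]
r7 m[C→φ2] = [84, 70]
r7 m[L→φ0] = [24, 16]
r7 m[L→φ1] = [14, 12]
fixed point reached at round 7
traceback from Q: (Q=1, C=0, L=0), score=336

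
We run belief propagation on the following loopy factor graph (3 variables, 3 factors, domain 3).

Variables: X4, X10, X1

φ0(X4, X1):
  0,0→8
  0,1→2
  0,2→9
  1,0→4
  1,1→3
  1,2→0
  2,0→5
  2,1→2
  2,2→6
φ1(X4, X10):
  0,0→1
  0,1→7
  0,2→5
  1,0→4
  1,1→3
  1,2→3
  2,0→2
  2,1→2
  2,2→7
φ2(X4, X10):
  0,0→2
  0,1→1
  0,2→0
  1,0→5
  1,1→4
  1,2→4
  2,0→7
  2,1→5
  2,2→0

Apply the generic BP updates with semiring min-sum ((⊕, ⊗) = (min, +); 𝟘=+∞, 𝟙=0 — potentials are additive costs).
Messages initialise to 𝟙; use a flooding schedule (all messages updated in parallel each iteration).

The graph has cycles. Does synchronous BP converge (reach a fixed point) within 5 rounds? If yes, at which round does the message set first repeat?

init: all messages = 𝟙 over 3 values
r1 m[φ0→X4] = [2, 0, 2]
r1 m[φ0→X1] = [4, 2, 0]
r1 m[φ1→X4] = [1, 3, 2]
r1 m[φ1→X10] = [1, 2, 3]
r1 m[φ2→X4] = [0, 4, 0]
r1 m[φ2→X10] = [2, 1, 0]
r1 m[X4→φ0] = [0, 0, 0]
r1 m[X4→φ1] = [0, 0, 0]
r1 m[X4→φ2] = [0, 0, 0]
r1 m[X10→φ1] = [0, 0, 0]
r1 m[X10→φ2] = [0, 0, 0]
r1 m[X1→φ0] = [0, 0, 0]
r2 m[φ0→X4] = [2, 0, 2]
r2 m[φ0→X1] = [4, 2, 0]
r2 m[φ1→X4] = [1, 3, 2]
r2 m[φ1→X10] = [1, 2, 3]
r2 m[φ2→X4] = [0, 4, 0]
r2 m[φ2→X10] = [2, 1, 0]
r2 m[X4→φ0] = [1, 7, 2]
r2 m[X4→φ1] = [2, 4, 2]
r2 m[X4→φ2] = [3, 3, 4]
r2 m[X10→φ1] = [2, 1, 0]
r2 m[X10→φ2] = [1, 2, 3]
r2 m[X1→φ0] = [0, 0, 0]
r3 m[φ0→X4] = [2, 0, 2]
r3 m[φ0→X1] = [7, 3, 7]
r3 m[φ1→X4] = [3, 3, 3]
r3 m[φ1→X10] = [3, 4, 7]
r3 m[φ2→X4] = [3, 6, 3]
r3 m[φ2→X10] = [5, 4, 3]
r3 m[X4→φ0] = [1, 7, 2]
r3 m[X4→φ1] = [2, 4, 2]
r3 m[X4→φ2] = [3, 3, 4]
r3 m[X10→φ1] = [2, 1, 0]
r3 m[X10→φ2] = [1, 2, 3]
r3 m[X1→φ0] = [0, 0, 0]
r4 m[φ0→X4] = [2, 0, 2]
r4 m[φ0→X1] = [7, 3, 7]
r4 m[φ1→X4] = [3, 3, 3]
r4 m[φ1→X10] = [3, 4, 7]
r4 m[φ2→X4] = [3, 6, 3]
r4 m[φ2→X10] = [5, 4, 3]
r4 m[X4→φ0] = [6, 9, 6]
r4 m[X4→φ1] = [5, 6, 5]
r4 m[X4→φ2] = [5, 3, 5]
r4 m[X10→φ1] = [5, 4, 3]
r4 m[X10→φ2] = [3, 4, 7]
r4 m[X1→φ0] = [0, 0, 0]
r5 m[φ0→X4] = [2, 0, 2]
r5 m[φ0→X1] = [11, 8, 9]
r5 m[φ1→X4] = [6, 6, 6]
r5 m[φ1→X10] = [6, 7, 9]
r5 m[φ2→X4] = [5, 8, 7]
r5 m[φ2→X10] = [7, 6, 5]
r5 m[X4→φ0] = [6, 9, 6]
r5 m[X4→φ1] = [5, 6, 5]
r5 m[X4→φ2] = [5, 3, 5]
r5 m[X10→φ1] = [5, 4, 3]
r5 m[X10→φ2] = [3, 4, 7]
r5 m[X1→φ0] = [0, 0, 0]
no fixed point within 5 rounds

NOT CONVERGED within 5 rounds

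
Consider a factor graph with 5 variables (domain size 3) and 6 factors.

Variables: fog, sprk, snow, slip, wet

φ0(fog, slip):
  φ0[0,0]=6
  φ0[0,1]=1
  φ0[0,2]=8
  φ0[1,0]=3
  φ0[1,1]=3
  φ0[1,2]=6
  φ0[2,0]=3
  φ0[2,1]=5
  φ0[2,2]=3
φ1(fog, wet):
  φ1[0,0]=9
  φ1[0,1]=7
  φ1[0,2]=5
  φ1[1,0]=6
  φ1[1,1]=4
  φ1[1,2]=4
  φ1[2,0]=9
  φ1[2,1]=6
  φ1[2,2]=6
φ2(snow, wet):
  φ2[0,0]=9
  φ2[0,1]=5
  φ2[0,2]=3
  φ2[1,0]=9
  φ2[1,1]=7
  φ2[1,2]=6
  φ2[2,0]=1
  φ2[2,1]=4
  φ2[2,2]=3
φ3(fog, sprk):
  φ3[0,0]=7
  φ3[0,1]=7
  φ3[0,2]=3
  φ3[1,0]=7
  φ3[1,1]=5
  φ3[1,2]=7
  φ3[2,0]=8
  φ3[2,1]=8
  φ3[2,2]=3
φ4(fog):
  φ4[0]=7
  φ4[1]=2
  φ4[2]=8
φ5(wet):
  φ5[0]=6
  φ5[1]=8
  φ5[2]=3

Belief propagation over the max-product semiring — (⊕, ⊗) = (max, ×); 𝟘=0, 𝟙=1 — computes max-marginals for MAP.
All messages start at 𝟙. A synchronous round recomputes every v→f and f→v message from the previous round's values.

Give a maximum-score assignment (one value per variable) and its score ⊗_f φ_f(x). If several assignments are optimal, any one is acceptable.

init: all messages = 𝟙 over 3 values
r1 m[φ0→fog] = [8, 6, 5]
r1 m[φ0→slip] = [6, 5, 8]
r1 m[φ1→fog] = [9, 6, 9]
r1 m[φ1→wet] = [9, 7, 6]
r1 m[φ2→snow] = [9, 9, 4]
r1 m[φ2→wet] = [9, 7, 6]
r1 m[φ3→fog] = [7, 7, 8]
r1 m[φ3→sprk] = [8, 8, 7]
r1 m[φ4→fog] = [7, 2, 8]
r1 m[φ5→wet] = [6, 8, 3]
r1 m[fog→φ0] = [1, 1, 1]
r1 m[fog→φ1] = [1, 1, 1]
r1 m[fog→φ3] = [1, 1, 1]
r1 m[fog→φ4] = [1, 1, 1]
r1 m[sprk→φ3] = [1, 1, 1]
r1 m[snow→φ2] = [1, 1, 1]
r1 m[slip→φ0] = [1, 1, 1]
r1 m[wet→φ1] = [1, 1, 1]
r1 m[wet→φ2] = [1, 1, 1]
r1 m[wet→φ5] = [1, 1, 1]
r2 m[φ0→fog] = [8, 6, 5]
r2 m[φ0→slip] = [6, 5, 8]
r2 m[φ1→fog] = [9, 6, 9]
r2 m[φ1→wet] = [9, 7, 6]
r2 m[φ2→snow] = [9, 9, 4]
r2 m[φ2→wet] = [9, 7, 6]
r2 m[φ3→fog] = [7, 7, 8]
r2 m[φ3→sprk] = [8, 8, 7]
r2 m[φ4→fog] = [7, 2, 8]
r2 m[φ5→wet] = [6, 8, 3]
r2 m[fog→φ0] = [441, 84, 576]
r2 m[fog→φ1] = [392, 84, 320]
r2 m[fog→φ3] = [504, 72, 360]
r2 m[fog→φ4] = [504, 252, 360]
r2 m[sprk→φ3] = [1, 1, 1]
r2 m[snow→φ2] = [1, 1, 1]
r2 m[slip→φ0] = [1, 1, 1]
r2 m[wet→φ1] = [54, 56, 18]
r2 m[wet→φ2] = [54, 56, 18]
r2 m[wet→φ5] = [81, 49, 36]
r3 m[φ0→fog] = [8, 6, 5]
r3 m[φ0→slip] = [2646, 2880, 3528]
r3 m[φ1→fog] = [486, 324, 486]
r3 m[φ1→wet] = [3528, 2744, 1960]
r3 m[φ2→snow] = [486, 486, 224]
r3 m[φ2→wet] = [9, 7, 6]
r3 m[φ3→fog] = [7, 7, 8]
r3 m[φ3→sprk] = [3528, 3528, 1512]
r3 m[φ4→fog] = [7, 2, 8]
r3 m[φ5→wet] = [6, 8, 3]
r3 m[fog→φ0] = [441, 84, 576]
r3 m[fog→φ1] = [392, 84, 320]
r3 m[fog→φ3] = [504, 72, 360]
r3 m[fog→φ4] = [504, 252, 360]
r3 m[sprk→φ3] = [1, 1, 1]
r3 m[snow→φ2] = [1, 1, 1]
r3 m[slip→φ0] = [1, 1, 1]
r3 m[wet→φ1] = [54, 56, 18]
r3 m[wet→φ2] = [54, 56, 18]
r3 m[wet→φ5] = [81, 49, 36]
r4 m[φ0→fog] = [8, 6, 5]
r4 m[φ0→slip] = [2646, 2880, 3528]
r4 m[φ1→fog] = [486, 324, 486]
r4 m[φ1→wet] = [3528, 2744, 1960]
r4 m[φ2→snow] = [486, 486, 224]
r4 m[φ2→wet] = [9, 7, 6]
r4 m[φ3→fog] = [7, 7, 8]
r4 m[φ3→sprk] = [3528, 3528, 1512]
r4 m[φ4→fog] = [7, 2, 8]
r4 m[φ5→wet] = [6, 8, 3]
r4 m[fog→φ0] = [23814, 4536, 31104]
r4 m[fog→φ1] = [392, 84, 320]
r4 m[fog→φ3] = [27216, 3888, 19440]
r4 m[fog→φ4] = [27216, 13608, 19440]
r4 m[sprk→φ3] = [1, 1, 1]
r4 m[snow→φ2] = [1, 1, 1]
r4 m[slip→φ0] = [1, 1, 1]
r4 m[wet→φ1] = [54, 56, 18]
r4 m[wet→φ2] = [21168, 21952, 5880]
r4 m[wet→φ5] = [31752, 19208, 11760]
r5 m[φ0→fog] = [8, 6, 5]
r5 m[φ0→slip] = [142884, 155520, 190512]
r5 m[φ1→fog] = [486, 324, 486]
r5 m[φ1→wet] = [3528, 2744, 1960]
r5 m[φ2→snow] = [190512, 190512, 87808]
r5 m[φ2→wet] = [9, 7, 6]
r5 m[φ3→fog] = [7, 7, 8]
r5 m[φ3→sprk] = [190512, 190512, 81648]
r5 m[φ4→fog] = [7, 2, 8]
r5 m[φ5→wet] = [6, 8, 3]
r5 m[fog→φ0] = [23814, 4536, 31104]
r5 m[fog→φ1] = [392, 84, 320]
r5 m[fog→φ3] = [27216, 3888, 19440]
r5 m[fog→φ4] = [27216, 13608, 19440]
r5 m[sprk→φ3] = [1, 1, 1]
r5 m[snow→φ2] = [1, 1, 1]
r5 m[slip→φ0] = [1, 1, 1]
r5 m[wet→φ1] = [54, 56, 18]
r5 m[wet→φ2] = [21168, 21952, 5880]
r5 m[wet→φ5] = [31752, 19208, 11760]
r6 m[φ0→fog] = [8, 6, 5]
r6 m[φ0→slip] = [142884, 155520, 190512]
r6 m[φ1→fog] = [486, 324, 486]
r6 m[φ1→wet] = [3528, 2744, 1960]
r6 m[φ2→snow] = [190512, 190512, 87808]
r6 m[φ2→wet] = [9, 7, 6]
r6 m[φ3→fog] = [7, 7, 8]
r6 m[φ3→sprk] = [190512, 190512, 81648]
r6 m[φ4→fog] = [7, 2, 8]
r6 m[φ5→wet] = [6, 8, 3]
r6 m[fog→φ0] = [23814, 4536, 31104]
r6 m[fog→φ1] = [392, 84, 320]
r6 m[fog→φ3] = [27216, 3888, 19440]
r6 m[fog→φ4] = [27216, 13608, 19440]
r6 m[sprk→φ3] = [1, 1, 1]
r6 m[snow→φ2] = [1, 1, 1]
r6 m[slip→φ0] = [1, 1, 1]
r6 m[wet→φ1] = [54, 56, 18]
r6 m[wet→φ2] = [21168, 21952, 5880]
r6 m[wet→φ5] = [31752, 19208, 11760]
fixed point reached at round 6
traceback from fog: (fog=0, sprk=0, snow=0, slip=2, wet=0), score=190512

assignment: (fog=0, sprk=0, snow=0, slip=2, wet=0); score = 190512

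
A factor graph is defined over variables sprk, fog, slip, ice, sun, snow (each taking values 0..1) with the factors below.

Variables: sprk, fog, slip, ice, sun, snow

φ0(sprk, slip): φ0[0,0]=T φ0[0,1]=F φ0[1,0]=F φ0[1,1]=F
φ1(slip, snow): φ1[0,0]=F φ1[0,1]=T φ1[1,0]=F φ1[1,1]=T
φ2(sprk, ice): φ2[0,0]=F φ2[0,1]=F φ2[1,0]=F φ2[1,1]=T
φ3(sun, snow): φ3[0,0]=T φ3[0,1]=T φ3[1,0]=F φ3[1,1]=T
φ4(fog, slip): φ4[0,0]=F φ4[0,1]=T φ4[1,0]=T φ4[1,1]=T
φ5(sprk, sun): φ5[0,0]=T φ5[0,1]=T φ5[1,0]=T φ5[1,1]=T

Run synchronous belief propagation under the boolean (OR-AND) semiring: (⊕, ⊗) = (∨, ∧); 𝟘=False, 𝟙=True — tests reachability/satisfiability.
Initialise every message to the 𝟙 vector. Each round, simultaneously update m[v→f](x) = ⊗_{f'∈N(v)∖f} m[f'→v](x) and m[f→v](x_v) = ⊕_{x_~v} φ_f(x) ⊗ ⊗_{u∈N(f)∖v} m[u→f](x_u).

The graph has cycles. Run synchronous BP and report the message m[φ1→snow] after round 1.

init: all messages = 𝟙 over 2 values
r1 m[φ0→sprk] = [T, F]
r1 m[φ0→slip] = [T, F]
r1 m[φ1→slip] = [T, T]
r1 m[φ1→snow] = [F, T]
r1 m[φ2→sprk] = [F, T]
r1 m[φ2→ice] = [F, T]
r1 m[φ3→sun] = [T, T]
r1 m[φ3→snow] = [T, T]
r1 m[φ4→fog] = [T, T]
r1 m[φ4→slip] = [T, T]
r1 m[φ5→sprk] = [T, T]
r1 m[φ5→sun] = [T, T]
r1 m[sprk→φ0] = [T, T]
r1 m[sprk→φ2] = [T, T]
r1 m[sprk→φ5] = [T, T]
r1 m[fog→φ4] = [T, T]
r1 m[slip→φ0] = [T, T]
r1 m[slip→φ1] = [T, T]
r1 m[slip→φ4] = [T, T]
r1 m[ice→φ2] = [T, T]
r1 m[sun→φ3] = [T, T]
r1 m[sun→φ5] = [T, T]
r1 m[snow→φ1] = [T, T]
r1 m[snow→φ3] = [T, T]

message @ round 1 = [F, T]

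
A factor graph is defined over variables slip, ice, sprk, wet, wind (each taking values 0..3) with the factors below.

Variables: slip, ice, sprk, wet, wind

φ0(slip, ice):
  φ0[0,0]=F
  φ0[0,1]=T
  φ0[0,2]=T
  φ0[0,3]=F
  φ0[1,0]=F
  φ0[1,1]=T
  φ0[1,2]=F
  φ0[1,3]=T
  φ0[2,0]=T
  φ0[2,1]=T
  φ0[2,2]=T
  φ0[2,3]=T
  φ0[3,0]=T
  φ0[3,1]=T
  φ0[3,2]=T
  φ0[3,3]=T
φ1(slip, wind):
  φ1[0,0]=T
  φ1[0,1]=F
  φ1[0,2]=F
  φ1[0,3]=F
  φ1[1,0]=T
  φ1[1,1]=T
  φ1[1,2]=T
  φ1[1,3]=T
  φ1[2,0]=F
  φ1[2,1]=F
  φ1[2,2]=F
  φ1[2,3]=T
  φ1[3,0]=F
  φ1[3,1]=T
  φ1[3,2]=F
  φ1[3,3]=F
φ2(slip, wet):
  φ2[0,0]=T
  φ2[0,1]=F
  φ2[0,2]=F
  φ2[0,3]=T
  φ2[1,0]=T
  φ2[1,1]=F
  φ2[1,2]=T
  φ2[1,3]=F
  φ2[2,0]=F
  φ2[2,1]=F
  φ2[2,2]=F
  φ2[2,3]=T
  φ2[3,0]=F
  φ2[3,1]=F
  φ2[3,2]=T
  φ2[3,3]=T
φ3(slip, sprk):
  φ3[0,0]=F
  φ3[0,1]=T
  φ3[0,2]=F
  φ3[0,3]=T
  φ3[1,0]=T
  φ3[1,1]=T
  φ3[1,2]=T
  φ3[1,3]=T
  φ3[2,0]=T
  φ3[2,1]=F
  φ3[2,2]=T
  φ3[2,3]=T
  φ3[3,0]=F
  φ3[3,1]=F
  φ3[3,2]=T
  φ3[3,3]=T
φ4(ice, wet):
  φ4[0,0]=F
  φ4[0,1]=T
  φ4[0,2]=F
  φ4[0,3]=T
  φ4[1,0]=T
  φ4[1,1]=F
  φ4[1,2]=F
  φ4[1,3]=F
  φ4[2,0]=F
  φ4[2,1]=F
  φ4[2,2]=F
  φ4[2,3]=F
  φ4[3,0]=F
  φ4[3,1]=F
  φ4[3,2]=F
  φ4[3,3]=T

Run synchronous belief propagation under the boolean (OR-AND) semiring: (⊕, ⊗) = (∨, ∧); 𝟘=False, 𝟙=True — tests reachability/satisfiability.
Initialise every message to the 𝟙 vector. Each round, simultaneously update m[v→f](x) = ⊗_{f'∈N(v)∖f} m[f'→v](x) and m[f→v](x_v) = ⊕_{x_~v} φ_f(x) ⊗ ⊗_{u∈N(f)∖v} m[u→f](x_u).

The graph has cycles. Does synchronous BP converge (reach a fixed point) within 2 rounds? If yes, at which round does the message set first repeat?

init: all messages = 𝟙 over 4 values
r1 m[φ0→slip] = [T, T, T, T]
r1 m[φ0→ice] = [T, T, T, T]
r1 m[φ1→slip] = [T, T, T, T]
r1 m[φ1→wind] = [T, T, T, T]
r1 m[φ2→slip] = [T, T, T, T]
r1 m[φ2→wet] = [T, F, T, T]
r1 m[φ3→slip] = [T, T, T, T]
r1 m[φ3→sprk] = [T, T, T, T]
r1 m[φ4→ice] = [T, T, F, T]
r1 m[φ4→wet] = [T, T, F, T]
r1 m[slip→φ0] = [T, T, T, T]
r1 m[slip→φ1] = [T, T, T, T]
r1 m[slip→φ2] = [T, T, T, T]
r1 m[slip→φ3] = [T, T, T, T]
r1 m[ice→φ0] = [T, T, T, T]
r1 m[ice→φ4] = [T, T, T, T]
r1 m[sprk→φ3] = [T, T, T, T]
r1 m[wet→φ2] = [T, T, T, T]
r1 m[wet→φ4] = [T, T, T, T]
r1 m[wind→φ1] = [T, T, T, T]
r2 m[φ0→slip] = [T, T, T, T]
r2 m[φ0→ice] = [T, T, T, T]
r2 m[φ1→slip] = [T, T, T, T]
r2 m[φ1→wind] = [T, T, T, T]
r2 m[φ2→slip] = [T, T, T, T]
r2 m[φ2→wet] = [T, F, T, T]
r2 m[φ3→slip] = [T, T, T, T]
r2 m[φ3→sprk] = [T, T, T, T]
r2 m[φ4→ice] = [T, T, F, T]
r2 m[φ4→wet] = [T, T, F, T]
r2 m[slip→φ0] = [T, T, T, T]
r2 m[slip→φ1] = [T, T, T, T]
r2 m[slip→φ2] = [T, T, T, T]
r2 m[slip→φ3] = [T, T, T, T]
r2 m[ice→φ0] = [T, T, F, T]
r2 m[ice→φ4] = [T, T, T, T]
r2 m[sprk→φ3] = [T, T, T, T]
r2 m[wet→φ2] = [T, T, F, T]
r2 m[wet→φ4] = [T, F, T, T]
r2 m[wind→φ1] = [T, T, T, T]
no fixed point within 2 rounds

NOT CONVERGED within 2 rounds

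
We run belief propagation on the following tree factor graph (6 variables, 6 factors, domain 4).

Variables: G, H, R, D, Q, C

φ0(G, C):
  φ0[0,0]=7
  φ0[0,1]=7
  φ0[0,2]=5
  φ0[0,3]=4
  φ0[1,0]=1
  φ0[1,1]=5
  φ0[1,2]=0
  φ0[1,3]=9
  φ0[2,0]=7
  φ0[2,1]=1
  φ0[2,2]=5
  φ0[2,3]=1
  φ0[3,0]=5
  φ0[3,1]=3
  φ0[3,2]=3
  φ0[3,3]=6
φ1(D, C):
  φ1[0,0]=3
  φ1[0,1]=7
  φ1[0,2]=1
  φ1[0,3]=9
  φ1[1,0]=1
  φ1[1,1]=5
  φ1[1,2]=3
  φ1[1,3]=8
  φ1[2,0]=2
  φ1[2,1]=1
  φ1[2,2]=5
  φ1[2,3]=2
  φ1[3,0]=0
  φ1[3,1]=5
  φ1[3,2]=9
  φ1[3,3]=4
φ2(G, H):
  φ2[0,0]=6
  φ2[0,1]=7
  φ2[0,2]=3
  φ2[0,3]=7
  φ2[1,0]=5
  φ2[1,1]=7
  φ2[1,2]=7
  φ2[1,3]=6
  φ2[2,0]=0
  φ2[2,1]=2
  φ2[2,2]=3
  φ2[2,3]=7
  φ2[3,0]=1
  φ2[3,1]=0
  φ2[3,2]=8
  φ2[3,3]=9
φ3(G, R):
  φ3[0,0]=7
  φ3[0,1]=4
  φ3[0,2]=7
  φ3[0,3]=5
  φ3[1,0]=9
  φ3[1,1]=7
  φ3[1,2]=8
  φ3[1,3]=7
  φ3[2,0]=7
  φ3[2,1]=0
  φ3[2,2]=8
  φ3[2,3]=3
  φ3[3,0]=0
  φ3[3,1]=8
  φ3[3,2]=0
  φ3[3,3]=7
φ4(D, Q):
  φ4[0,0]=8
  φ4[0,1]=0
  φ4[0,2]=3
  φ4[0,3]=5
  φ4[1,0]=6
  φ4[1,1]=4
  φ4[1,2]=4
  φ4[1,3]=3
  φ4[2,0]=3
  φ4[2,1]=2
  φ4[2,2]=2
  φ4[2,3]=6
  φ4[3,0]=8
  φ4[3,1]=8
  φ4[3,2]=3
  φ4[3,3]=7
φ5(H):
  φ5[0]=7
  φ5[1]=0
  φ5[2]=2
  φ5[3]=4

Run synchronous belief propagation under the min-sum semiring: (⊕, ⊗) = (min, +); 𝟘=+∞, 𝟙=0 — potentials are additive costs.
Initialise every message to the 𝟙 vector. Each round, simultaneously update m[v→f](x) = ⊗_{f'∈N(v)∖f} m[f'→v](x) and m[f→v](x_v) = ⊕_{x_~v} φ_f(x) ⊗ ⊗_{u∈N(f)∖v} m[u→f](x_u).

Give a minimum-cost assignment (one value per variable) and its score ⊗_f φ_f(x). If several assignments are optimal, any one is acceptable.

assignment: (G=3, H=1, R=0, D=0, Q=1, C=2); score = 4

init: all messages = 𝟙 over 4 values
r1 m[φ0→G] = [4, 0, 1, 3]
r1 m[φ0→C] = [1, 1, 0, 1]
r1 m[φ1→D] = [1, 1, 1, 0]
r1 m[φ1→C] = [0, 1, 1, 2]
r1 m[φ2→G] = [3, 5, 0, 0]
r1 m[φ2→H] = [0, 0, 3, 6]
r1 m[φ3→G] = [4, 7, 0, 0]
r1 m[φ3→R] = [0, 0, 0, 3]
r1 m[φ4→D] = [0, 3, 2, 3]
r1 m[φ4→Q] = [3, 0, 2, 3]
r1 m[φ5→H] = [7, 0, 2, 4]
r1 m[G→φ0] = [0, 0, 0, 0]
r1 m[G→φ2] = [0, 0, 0, 0]
r1 m[G→φ3] = [0, 0, 0, 0]
r1 m[H→φ2] = [0, 0, 0, 0]
r1 m[H→φ5] = [0, 0, 0, 0]
r1 m[R→φ3] = [0, 0, 0, 0]
r1 m[D→φ1] = [0, 0, 0, 0]
r1 m[D→φ4] = [0, 0, 0, 0]
r1 m[Q→φ4] = [0, 0, 0, 0]
r1 m[C→φ0] = [0, 0, 0, 0]
r1 m[C→φ1] = [0, 0, 0, 0]
r2 m[φ0→G] = [4, 0, 1, 3]
r2 m[φ0→C] = [1, 1, 0, 1]
r2 m[φ1→D] = [1, 1, 1, 0]
r2 m[φ1→C] = [0, 1, 1, 2]
r2 m[φ2→G] = [3, 5, 0, 0]
r2 m[φ2→H] = [0, 0, 3, 6]
r2 m[φ3→G] = [4, 7, 0, 0]
r2 m[φ3→R] = [0, 0, 0, 3]
r2 m[φ4→D] = [0, 3, 2, 3]
r2 m[φ4→Q] = [3, 0, 2, 3]
r2 m[φ5→H] = [7, 0, 2, 4]
r2 m[G→φ0] = [7, 12, 0, 0]
r2 m[G→φ2] = [8, 7, 1, 3]
r2 m[G→φ3] = [7, 5, 1, 3]
r2 m[H→φ2] = [7, 0, 2, 4]
r2 m[H→φ5] = [0, 0, 3, 6]
r2 m[R→φ3] = [0, 0, 0, 0]
r2 m[D→φ1] = [0, 3, 2, 3]
r2 m[D→φ4] = [1, 1, 1, 0]
r2 m[Q→φ4] = [0, 0, 0, 0]
r2 m[C→φ0] = [0, 1, 1, 2]
r2 m[C→φ1] = [1, 1, 0, 1]
r3 m[φ0→G] = [6, 1, 2, 4]
r3 m[φ0→C] = [5, 1, 3, 1]
r3 m[φ1→D] = [1, 2, 2, 1]
r3 m[φ1→C] = [3, 3, 1, 4]
r3 m[φ2→G] = [5, 7, 2, 0]
r3 m[φ2→H] = [1, 3, 4, 8]
r3 m[φ3→G] = [4, 7, 0, 0]
r3 m[φ3→R] = [3, 1, 3, 4]
r3 m[φ4→D] = [0, 3, 2, 3]
r3 m[φ4→Q] = [4, 1, 3, 4]
r3 m[φ5→H] = [7, 0, 2, 4]
r3 m[G→φ0] = [7, 12, 0, 0]
r3 m[G→φ2] = [8, 7, 1, 3]
r3 m[G→φ3] = [7, 5, 1, 3]
r3 m[H→φ2] = [7, 0, 2, 4]
r3 m[H→φ5] = [0, 0, 3, 6]
r3 m[R→φ3] = [0, 0, 0, 0]
r3 m[D→φ1] = [0, 3, 2, 3]
r3 m[D→φ4] = [1, 1, 1, 0]
r3 m[Q→φ4] = [0, 0, 0, 0]
r3 m[C→φ0] = [0, 1, 1, 2]
r3 m[C→φ1] = [1, 1, 0, 1]
r4 m[φ0→G] = [6, 1, 2, 4]
r4 m[φ0→C] = [5, 1, 3, 1]
r4 m[φ1→D] = [1, 2, 2, 1]
r4 m[φ1→C] = [3, 3, 1, 4]
r4 m[φ2→G] = [5, 7, 2, 0]
r4 m[φ2→H] = [1, 3, 4, 8]
r4 m[φ3→G] = [4, 7, 0, 0]
r4 m[φ3→R] = [3, 1, 3, 4]
r4 m[φ4→D] = [0, 3, 2, 3]
r4 m[φ4→Q] = [4, 1, 3, 4]
r4 m[φ5→H] = [7, 0, 2, 4]
r4 m[G→φ0] = [9, 14, 2, 0]
r4 m[G→φ2] = [10, 8, 2, 4]
r4 m[G→φ3] = [11, 8, 4, 4]
r4 m[H→φ2] = [7, 0, 2, 4]
r4 m[H→φ5] = [1, 3, 4, 8]
r4 m[R→φ3] = [0, 0, 0, 0]
r4 m[D→φ1] = [0, 3, 2, 3]
r4 m[D→φ4] = [1, 2, 2, 1]
r4 m[Q→φ4] = [0, 0, 0, 0]
r4 m[C→φ0] = [3, 3, 1, 4]
r4 m[C→φ1] = [5, 1, 3, 1]
r5 m[φ0→G] = [6, 1, 4, 4]
r5 m[φ0→C] = [5, 3, 3, 3]
r5 m[φ1→D] = [4, 6, 2, 5]
r5 m[φ1→C] = [3, 3, 1, 4]
r5 m[φ2→G] = [5, 7, 2, 0]
r5 m[φ2→H] = [2, 4, 5, 9]
r5 m[φ3→G] = [4, 7, 0, 0]
r5 m[φ3→R] = [4, 4, 4, 7]
r5 m[φ4→D] = [0, 3, 2, 3]
r5 m[φ4→Q] = [5, 1, 4, 5]
r5 m[φ5→H] = [7, 0, 2, 4]
r5 m[G→φ0] = [9, 14, 2, 0]
r5 m[G→φ2] = [10, 8, 2, 4]
r5 m[G→φ3] = [11, 8, 4, 4]
r5 m[H→φ2] = [7, 0, 2, 4]
r5 m[H→φ5] = [1, 3, 4, 8]
r5 m[R→φ3] = [0, 0, 0, 0]
r5 m[D→φ1] = [0, 3, 2, 3]
r5 m[D→φ4] = [1, 2, 2, 1]
r5 m[Q→φ4] = [0, 0, 0, 0]
r5 m[C→φ0] = [3, 3, 1, 4]
r5 m[C→φ1] = [5, 1, 3, 1]
r6 m[φ0→G] = [6, 1, 4, 4]
r6 m[φ0→C] = [5, 3, 3, 3]
r6 m[φ1→D] = [4, 6, 2, 5]
r6 m[φ1→C] = [3, 3, 1, 4]
r6 m[φ2→G] = [5, 7, 2, 0]
r6 m[φ2→H] = [2, 4, 5, 9]
r6 m[φ3→G] = [4, 7, 0, 0]
r6 m[φ3→R] = [4, 4, 4, 7]
r6 m[φ4→D] = [0, 3, 2, 3]
r6 m[φ4→Q] = [5, 1, 4, 5]
r6 m[φ5→H] = [7, 0, 2, 4]
r6 m[G→φ0] = [9, 14, 2, 0]
r6 m[G→φ2] = [10, 8, 4, 4]
r6 m[G→φ3] = [11, 8, 6, 4]
r6 m[H→φ2] = [7, 0, 2, 4]
r6 m[H→φ5] = [2, 4, 5, 9]
r6 m[R→φ3] = [0, 0, 0, 0]
r6 m[D→φ1] = [0, 3, 2, 3]
r6 m[D→φ4] = [4, 6, 2, 5]
r6 m[Q→φ4] = [0, 0, 0, 0]
r6 m[C→φ0] = [3, 3, 1, 4]
r6 m[C→φ1] = [5, 3, 3, 3]
r7 m[φ0→G] = [6, 1, 4, 4]
r7 m[φ0→C] = [5, 3, 3, 3]
r7 m[φ1→D] = [4, 6, 4, 5]
r7 m[φ1→C] = [3, 3, 1, 4]
r7 m[φ2→G] = [5, 7, 2, 0]
r7 m[φ2→H] = [4, 4, 7, 11]
r7 m[φ3→G] = [4, 7, 0, 0]
r7 m[φ3→R] = [4, 6, 4, 9]
r7 m[φ4→D] = [0, 3, 2, 3]
r7 m[φ4→Q] = [5, 4, 4, 8]
r7 m[φ5→H] = [7, 0, 2, 4]
r7 m[G→φ0] = [9, 14, 2, 0]
r7 m[G→φ2] = [10, 8, 4, 4]
r7 m[G→φ3] = [11, 8, 6, 4]
r7 m[H→φ2] = [7, 0, 2, 4]
r7 m[H→φ5] = [2, 4, 5, 9]
r7 m[R→φ3] = [0, 0, 0, 0]
r7 m[D→φ1] = [0, 3, 2, 3]
r7 m[D→φ4] = [4, 6, 2, 5]
r7 m[Q→φ4] = [0, 0, 0, 0]
r7 m[C→φ0] = [3, 3, 1, 4]
r7 m[C→φ1] = [5, 3, 3, 3]
r8 m[φ0→G] = [6, 1, 4, 4]
r8 m[φ0→C] = [5, 3, 3, 3]
r8 m[φ1→D] = [4, 6, 4, 5]
r8 m[φ1→C] = [3, 3, 1, 4]
r8 m[φ2→G] = [5, 7, 2, 0]
r8 m[φ2→H] = [4, 4, 7, 11]
r8 m[φ3→G] = [4, 7, 0, 0]
r8 m[φ3→R] = [4, 6, 4, 9]
r8 m[φ4→D] = [0, 3, 2, 3]
r8 m[φ4→Q] = [5, 4, 4, 8]
r8 m[φ5→H] = [7, 0, 2, 4]
r8 m[G→φ0] = [9, 14, 2, 0]
r8 m[G→φ2] = [10, 8, 4, 4]
r8 m[G→φ3] = [11, 8, 6, 4]
r8 m[H→φ2] = [7, 0, 2, 4]
r8 m[H→φ5] = [4, 4, 7, 11]
r8 m[R→φ3] = [0, 0, 0, 0]
r8 m[D→φ1] = [0, 3, 2, 3]
r8 m[D→φ4] = [4, 6, 4, 5]
r8 m[Q→φ4] = [0, 0, 0, 0]
r8 m[C→φ0] = [3, 3, 1, 4]
r8 m[C→φ1] = [5, 3, 3, 3]
r9 m[φ0→G] = [6, 1, 4, 4]
r9 m[φ0→C] = [5, 3, 3, 3]
r9 m[φ1→D] = [4, 6, 4, 5]
r9 m[φ1→C] = [3, 3, 1, 4]
r9 m[φ2→G] = [5, 7, 2, 0]
r9 m[φ2→H] = [4, 4, 7, 11]
r9 m[φ3→G] = [4, 7, 0, 0]
r9 m[φ3→R] = [4, 6, 4, 9]
r9 m[φ4→D] = [0, 3, 2, 3]
r9 m[φ4→Q] = [7, 4, 6, 9]
r9 m[φ5→H] = [7, 0, 2, 4]
r9 m[G→φ0] = [9, 14, 2, 0]
r9 m[G→φ2] = [10, 8, 4, 4]
r9 m[G→φ3] = [11, 8, 6, 4]
r9 m[H→φ2] = [7, 0, 2, 4]
r9 m[H→φ5] = [4, 4, 7, 11]
r9 m[R→φ3] = [0, 0, 0, 0]
r9 m[D→φ1] = [0, 3, 2, 3]
r9 m[D→φ4] = [4, 6, 4, 5]
r9 m[Q→φ4] = [0, 0, 0, 0]
r9 m[C→φ0] = [3, 3, 1, 4]
r9 m[C→φ1] = [5, 3, 3, 3]
r10 m[φ0→G] = [6, 1, 4, 4]
r10 m[φ0→C] = [5, 3, 3, 3]
r10 m[φ1→D] = [4, 6, 4, 5]
r10 m[φ1→C] = [3, 3, 1, 4]
r10 m[φ2→G] = [5, 7, 2, 0]
r10 m[φ2→H] = [4, 4, 7, 11]
r10 m[φ3→G] = [4, 7, 0, 0]
r10 m[φ3→R] = [4, 6, 4, 9]
r10 m[φ4→D] = [0, 3, 2, 3]
r10 m[φ4→Q] = [7, 4, 6, 9]
r10 m[φ5→H] = [7, 0, 2, 4]
r10 m[G→φ0] = [9, 14, 2, 0]
r10 m[G→φ2] = [10, 8, 4, 4]
r10 m[G→φ3] = [11, 8, 6, 4]
r10 m[H→φ2] = [7, 0, 2, 4]
r10 m[H→φ5] = [4, 4, 7, 11]
r10 m[R→φ3] = [0, 0, 0, 0]
r10 m[D→φ1] = [0, 3, 2, 3]
r10 m[D→φ4] = [4, 6, 4, 5]
r10 m[Q→φ4] = [0, 0, 0, 0]
r10 m[C→φ0] = [3, 3, 1, 4]
r10 m[C→φ1] = [5, 3, 3, 3]
fixed point reached at round 10
traceback from G: (G=3, H=1, R=0, D=0, Q=1, C=2), score=4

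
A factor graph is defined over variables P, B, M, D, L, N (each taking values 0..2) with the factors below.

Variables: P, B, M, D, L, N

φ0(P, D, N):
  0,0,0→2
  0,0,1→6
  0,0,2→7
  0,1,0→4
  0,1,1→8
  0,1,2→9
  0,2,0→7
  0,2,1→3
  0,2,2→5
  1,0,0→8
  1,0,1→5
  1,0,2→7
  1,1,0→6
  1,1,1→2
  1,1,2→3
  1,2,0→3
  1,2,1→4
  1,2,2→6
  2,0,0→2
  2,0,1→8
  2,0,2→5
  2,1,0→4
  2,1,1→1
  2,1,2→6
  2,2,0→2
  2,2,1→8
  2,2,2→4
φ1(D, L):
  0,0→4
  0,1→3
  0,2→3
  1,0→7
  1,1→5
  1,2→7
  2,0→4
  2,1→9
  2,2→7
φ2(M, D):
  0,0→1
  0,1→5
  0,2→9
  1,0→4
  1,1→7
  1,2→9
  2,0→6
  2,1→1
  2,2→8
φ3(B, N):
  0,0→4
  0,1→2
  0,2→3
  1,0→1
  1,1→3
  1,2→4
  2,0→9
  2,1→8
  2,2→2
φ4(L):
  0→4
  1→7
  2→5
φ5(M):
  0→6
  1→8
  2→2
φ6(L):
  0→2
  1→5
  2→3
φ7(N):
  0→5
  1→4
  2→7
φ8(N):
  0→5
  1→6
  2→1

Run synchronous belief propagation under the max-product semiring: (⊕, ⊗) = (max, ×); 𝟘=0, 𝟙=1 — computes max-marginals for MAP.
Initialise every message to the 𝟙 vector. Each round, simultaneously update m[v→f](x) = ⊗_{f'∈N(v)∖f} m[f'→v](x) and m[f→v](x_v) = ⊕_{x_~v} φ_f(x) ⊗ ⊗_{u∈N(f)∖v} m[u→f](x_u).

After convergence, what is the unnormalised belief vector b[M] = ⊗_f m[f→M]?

b[M] = [26790750, 35721000, 7938000]

init: all messages = 𝟙 over 3 values
r1 m[φ0→P] = [9, 8, 8]
r1 m[φ0→D] = [8, 9, 8]
r1 m[φ0→N] = [8, 8, 9]
r1 m[φ1→D] = [4, 7, 9]
r1 m[φ1→L] = [7, 9, 7]
r1 m[φ2→M] = [9, 9, 8]
r1 m[φ2→D] = [6, 7, 9]
r1 m[φ3→B] = [4, 4, 9]
r1 m[φ3→N] = [9, 8, 4]
r1 m[φ4→L] = [4, 7, 5]
r1 m[φ5→M] = [6, 8, 2]
r1 m[φ6→L] = [2, 5, 3]
r1 m[φ7→N] = [5, 4, 7]
r1 m[φ8→N] = [5, 6, 1]
r1 m[P→φ0] = [1, 1, 1]
r1 m[B→φ3] = [1, 1, 1]
r1 m[M→φ2] = [1, 1, 1]
r1 m[M→φ5] = [1, 1, 1]
r1 m[D→φ0] = [1, 1, 1]
r1 m[D→φ1] = [1, 1, 1]
r1 m[D→φ2] = [1, 1, 1]
r1 m[L→φ1] = [1, 1, 1]
r1 m[L→φ4] = [1, 1, 1]
r1 m[L→φ6] = [1, 1, 1]
r1 m[N→φ0] = [1, 1, 1]
r1 m[N→φ3] = [1, 1, 1]
r1 m[N→φ7] = [1, 1, 1]
r1 m[N→φ8] = [1, 1, 1]
r2 m[φ0→P] = [9, 8, 8]
r2 m[φ0→D] = [8, 9, 8]
r2 m[φ0→N] = [8, 8, 9]
r2 m[φ1→D] = [4, 7, 9]
r2 m[φ1→L] = [7, 9, 7]
r2 m[φ2→M] = [9, 9, 8]
r2 m[φ2→D] = [6, 7, 9]
r2 m[φ3→B] = [4, 4, 9]
r2 m[φ3→N] = [9, 8, 4]
r2 m[φ4→L] = [4, 7, 5]
r2 m[φ5→M] = [6, 8, 2]
r2 m[φ6→L] = [2, 5, 3]
r2 m[φ7→N] = [5, 4, 7]
r2 m[φ8→N] = [5, 6, 1]
r2 m[P→φ0] = [1, 1, 1]
r2 m[B→φ3] = [1, 1, 1]
r2 m[M→φ2] = [6, 8, 2]
r2 m[M→φ5] = [9, 9, 8]
r2 m[D→φ0] = [24, 49, 81]
r2 m[D→φ1] = [48, 63, 72]
r2 m[D→φ2] = [32, 63, 72]
r2 m[L→φ1] = [8, 35, 15]
r2 m[L→φ4] = [14, 45, 21]
r2 m[L→φ6] = [28, 63, 35]
r2 m[N→φ0] = [225, 192, 28]
r2 m[N→φ3] = [200, 192, 63]
r2 m[N→φ7] = [360, 384, 36]
r2 m[N→φ8] = [360, 256, 252]
r3 m[φ0→P] = [127575, 66150, 124416]
r3 m[φ0→D] = [1800, 1536, 1575]
r3 m[φ0→N] = [567, 648, 486]
r3 m[φ1→D] = [105, 175, 315]
r3 m[φ1→L] = [441, 648, 504]
r3 m[φ2→M] = [648, 648, 576]
r3 m[φ2→D] = [32, 56, 72]
r3 m[φ3→B] = [800, 576, 1800]
r3 m[φ3→N] = [9, 8, 4]
r3 m[φ4→L] = [4, 7, 5]
r3 m[φ5→M] = [6, 8, 2]
r3 m[φ6→L] = [2, 5, 3]
r3 m[φ7→N] = [5, 4, 7]
r3 m[φ8→N] = [5, 6, 1]
r3 m[P→φ0] = [1, 1, 1]
r3 m[B→φ3] = [1, 1, 1]
r3 m[M→φ2] = [6, 8, 2]
r3 m[M→φ5] = [9, 9, 8]
r3 m[D→φ0] = [24, 49, 81]
r3 m[D→φ1] = [48, 63, 72]
r3 m[D→φ2] = [32, 63, 72]
r3 m[L→φ1] = [8, 35, 15]
r3 m[L→φ4] = [14, 45, 21]
r3 m[L→φ6] = [28, 63, 35]
r3 m[N→φ0] = [225, 192, 28]
r3 m[N→φ3] = [200, 192, 63]
r3 m[N→φ7] = [360, 384, 36]
r3 m[N→φ8] = [360, 256, 252]
r4 m[φ0→P] = [127575, 66150, 124416]
r4 m[φ0→D] = [1800, 1536, 1575]
r4 m[φ0→N] = [567, 648, 486]
r4 m[φ1→D] = [105, 175, 315]
r4 m[φ1→L] = [441, 648, 504]
r4 m[φ2→M] = [648, 648, 576]
r4 m[φ2→D] = [32, 56, 72]
r4 m[φ3→B] = [800, 576, 1800]
r4 m[φ3→N] = [9, 8, 4]
r4 m[φ4→L] = [4, 7, 5]
r4 m[φ5→M] = [6, 8, 2]
r4 m[φ6→L] = [2, 5, 3]
r4 m[φ7→N] = [5, 4, 7]
r4 m[φ8→N] = [5, 6, 1]
r4 m[P→φ0] = [1, 1, 1]
r4 m[B→φ3] = [1, 1, 1]
r4 m[M→φ2] = [6, 8, 2]
r4 m[M→φ5] = [648, 648, 576]
r4 m[D→φ0] = [3360, 9800, 22680]
r4 m[D→φ1] = [57600, 86016, 113400]
r4 m[D→φ2] = [189000, 268800, 496125]
r4 m[L→φ1] = [8, 35, 15]
r4 m[L→φ4] = [882, 3240, 1512]
r4 m[L→φ6] = [1764, 4536, 2520]
r4 m[N→φ0] = [225, 192, 28]
r4 m[N→φ3] = [14175, 15552, 3402]
r4 m[N→φ7] = [25515, 31104, 1944]
r4 m[N→φ8] = [25515, 20736, 13608]
r5 m[φ0→P] = [35721000, 17418240, 34836480]
r5 m[φ0→D] = [1800, 1536, 1575]
r5 m[φ0→N] = [158760, 181440, 136080]
r5 m[φ1→D] = [105, 175, 315]
r5 m[φ1→L] = [602112, 1020600, 793800]
r5 m[φ2→M] = [4465125, 4465125, 3969000]
r5 m[φ2→D] = [32, 56, 72]
r5 m[φ3→B] = [56700, 46656, 127575]
r5 m[φ3→N] = [9, 8, 4]
r5 m[φ4→L] = [4, 7, 5]
r5 m[φ5→M] = [6, 8, 2]
r5 m[φ6→L] = [2, 5, 3]
r5 m[φ7→N] = [5, 4, 7]
r5 m[φ8→N] = [5, 6, 1]
r5 m[P→φ0] = [1, 1, 1]
r5 m[B→φ3] = [1, 1, 1]
r5 m[M→φ2] = [6, 8, 2]
r5 m[M→φ5] = [648, 648, 576]
r5 m[D→φ0] = [3360, 9800, 22680]
r5 m[D→φ1] = [57600, 86016, 113400]
r5 m[D→φ2] = [189000, 268800, 496125]
r5 m[L→φ1] = [8, 35, 15]
r5 m[L→φ4] = [882, 3240, 1512]
r5 m[L→φ6] = [1764, 4536, 2520]
r5 m[N→φ0] = [225, 192, 28]
r5 m[N→φ3] = [14175, 15552, 3402]
r5 m[N→φ7] = [25515, 31104, 1944]
r5 m[N→φ8] = [25515, 20736, 13608]
r6 m[φ0→P] = [35721000, 17418240, 34836480]
r6 m[φ0→D] = [1800, 1536, 1575]
r6 m[φ0→N] = [158760, 181440, 136080]
r6 m[φ1→D] = [105, 175, 315]
r6 m[φ1→L] = [602112, 1020600, 793800]
r6 m[φ2→M] = [4465125, 4465125, 3969000]
r6 m[φ2→D] = [32, 56, 72]
r6 m[φ3→B] = [56700, 46656, 127575]
r6 m[φ3→N] = [9, 8, 4]
r6 m[φ4→L] = [4, 7, 5]
r6 m[φ5→M] = [6, 8, 2]
r6 m[φ6→L] = [2, 5, 3]
r6 m[φ7→N] = [5, 4, 7]
r6 m[φ8→N] = [5, 6, 1]
r6 m[P→φ0] = [1, 1, 1]
r6 m[B→φ3] = [1, 1, 1]
r6 m[M→φ2] = [6, 8, 2]
r6 m[M→φ5] = [4465125, 4465125, 3969000]
r6 m[D→φ0] = [3360, 9800, 22680]
r6 m[D→φ1] = [57600, 86016, 113400]
r6 m[D→φ2] = [189000, 268800, 496125]
r6 m[L→φ1] = [8, 35, 15]
r6 m[L→φ4] = [1204224, 5103000, 2381400]
r6 m[L→φ6] = [2408448, 7144200, 3969000]
r6 m[N→φ0] = [225, 192, 28]
r6 m[N→φ3] = [3969000, 4354560, 952560]
r6 m[N→φ7] = [7144200, 8709120, 544320]
r6 m[N→φ8] = [7144200, 5806080, 3810240]
r7 m[φ0→P] = [35721000, 17418240, 34836480]
r7 m[φ0→D] = [1800, 1536, 1575]
r7 m[φ0→N] = [158760, 181440, 136080]
r7 m[φ1→D] = [105, 175, 315]
r7 m[φ1→L] = [602112, 1020600, 793800]
r7 m[φ2→M] = [4465125, 4465125, 3969000]
r7 m[φ2→D] = [32, 56, 72]
r7 m[φ3→B] = [15876000, 13063680, 35721000]
r7 m[φ3→N] = [9, 8, 4]
r7 m[φ4→L] = [4, 7, 5]
r7 m[φ5→M] = [6, 8, 2]
r7 m[φ6→L] = [2, 5, 3]
r7 m[φ7→N] = [5, 4, 7]
r7 m[φ8→N] = [5, 6, 1]
r7 m[P→φ0] = [1, 1, 1]
r7 m[B→φ3] = [1, 1, 1]
r7 m[M→φ2] = [6, 8, 2]
r7 m[M→φ5] = [4465125, 4465125, 3969000]
r7 m[D→φ0] = [3360, 9800, 22680]
r7 m[D→φ1] = [57600, 86016, 113400]
r7 m[D→φ2] = [189000, 268800, 496125]
r7 m[L→φ1] = [8, 35, 15]
r7 m[L→φ4] = [1204224, 5103000, 2381400]
r7 m[L→φ6] = [2408448, 7144200, 3969000]
r7 m[N→φ0] = [225, 192, 28]
r7 m[N→φ3] = [3969000, 4354560, 952560]
r7 m[N→φ7] = [7144200, 8709120, 544320]
r7 m[N→φ8] = [7144200, 5806080, 3810240]
r8 m[φ0→P] = [35721000, 17418240, 34836480]
r8 m[φ0→D] = [1800, 1536, 1575]
r8 m[φ0→N] = [158760, 181440, 136080]
r8 m[φ1→D] = [105, 175, 315]
r8 m[φ1→L] = [602112, 1020600, 793800]
r8 m[φ2→M] = [4465125, 4465125, 3969000]
r8 m[φ2→D] = [32, 56, 72]
r8 m[φ3→B] = [15876000, 13063680, 35721000]
r8 m[φ3→N] = [9, 8, 4]
r8 m[φ4→L] = [4, 7, 5]
r8 m[φ5→M] = [6, 8, 2]
r8 m[φ6→L] = [2, 5, 3]
r8 m[φ7→N] = [5, 4, 7]
r8 m[φ8→N] = [5, 6, 1]
r8 m[P→φ0] = [1, 1, 1]
r8 m[B→φ3] = [1, 1, 1]
r8 m[M→φ2] = [6, 8, 2]
r8 m[M→φ5] = [4465125, 4465125, 3969000]
r8 m[D→φ0] = [3360, 9800, 22680]
r8 m[D→φ1] = [57600, 86016, 113400]
r8 m[D→φ2] = [189000, 268800, 496125]
r8 m[L→φ1] = [8, 35, 15]
r8 m[L→φ4] = [1204224, 5103000, 2381400]
r8 m[L→φ6] = [2408448, 7144200, 3969000]
r8 m[N→φ0] = [225, 192, 28]
r8 m[N→φ3] = [3969000, 4354560, 952560]
r8 m[N→φ7] = [7144200, 8709120, 544320]
r8 m[N→φ8] = [7144200, 5806080, 3810240]
fixed point reached at round 8
b[M] = ⊗ incoming = [26790750, 35721000, 7938000]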